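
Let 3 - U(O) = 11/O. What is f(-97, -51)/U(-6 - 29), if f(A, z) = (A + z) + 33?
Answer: -4025/116 ≈ -34.698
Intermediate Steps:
U(O) = 3 - 11/O
f(A, z) = 33 + A + z
f(-97, -51)/U(-6 - 29) = (33 - 97 - 51)/(3 - 11/(-6 - 29)) = -115/(3 - 11/(-35)) = -115/(3 - 11*(-1/35)) = -115/(3 + 11/35) = -115/116/35 = -115*35/116 = -4025/116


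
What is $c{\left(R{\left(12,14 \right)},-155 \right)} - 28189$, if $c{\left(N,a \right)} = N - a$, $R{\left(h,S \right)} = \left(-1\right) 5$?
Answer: $-28039$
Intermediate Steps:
$R{\left(h,S \right)} = -5$
$c{\left(R{\left(12,14 \right)},-155 \right)} - 28189 = \left(-5 - -155\right) - 28189 = \left(-5 + 155\right) - 28189 = 150 - 28189 = -28039$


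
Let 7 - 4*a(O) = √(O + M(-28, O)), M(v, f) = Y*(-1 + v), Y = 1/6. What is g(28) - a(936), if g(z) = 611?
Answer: 2437/4 + √33522/24 ≈ 616.88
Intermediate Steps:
Y = ⅙ ≈ 0.16667
M(v, f) = -⅙ + v/6 (M(v, f) = (-1 + v)/6 = -⅙ + v/6)
a(O) = 7/4 - √(-29/6 + O)/4 (a(O) = 7/4 - √(O + (-⅙ + (⅙)*(-28)))/4 = 7/4 - √(O + (-⅙ - 14/3))/4 = 7/4 - √(O - 29/6)/4 = 7/4 - √(-29/6 + O)/4)
g(28) - a(936) = 611 - (7/4 - √(-174 + 36*936)/24) = 611 - (7/4 - √(-174 + 33696)/24) = 611 - (7/4 - √33522/24) = 611 + (-7/4 + √33522/24) = 2437/4 + √33522/24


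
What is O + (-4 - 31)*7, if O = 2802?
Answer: 2557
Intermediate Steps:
O + (-4 - 31)*7 = 2802 + (-4 - 31)*7 = 2802 - 35*7 = 2802 - 245 = 2557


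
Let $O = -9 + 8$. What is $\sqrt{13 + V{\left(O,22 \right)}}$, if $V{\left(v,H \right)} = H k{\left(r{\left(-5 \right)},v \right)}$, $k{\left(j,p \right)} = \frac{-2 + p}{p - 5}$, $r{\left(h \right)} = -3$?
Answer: $2 \sqrt{6} \approx 4.899$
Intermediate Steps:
$k{\left(j,p \right)} = \frac{-2 + p}{-5 + p}$
$O = -1$
$V{\left(v,H \right)} = \frac{H \left(-2 + v\right)}{-5 + v}$ ($V{\left(v,H \right)} = H \frac{-2 + v}{-5 + v} = \frac{H \left(-2 + v\right)}{-5 + v}$)
$\sqrt{13 + V{\left(O,22 \right)}} = \sqrt{13 + \frac{22 \left(-2 - 1\right)}{-5 - 1}} = \sqrt{13 + 22 \frac{1}{-6} \left(-3\right)} = \sqrt{13 + 22 \left(- \frac{1}{6}\right) \left(-3\right)} = \sqrt{13 + 11} = \sqrt{24} = 2 \sqrt{6}$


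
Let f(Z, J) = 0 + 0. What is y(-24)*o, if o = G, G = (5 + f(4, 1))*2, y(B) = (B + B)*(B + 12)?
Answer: 5760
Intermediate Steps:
f(Z, J) = 0
y(B) = 2*B*(12 + B) (y(B) = (2*B)*(12 + B) = 2*B*(12 + B))
G = 10 (G = (5 + 0)*2 = 5*2 = 10)
o = 10
y(-24)*o = (2*(-24)*(12 - 24))*10 = (2*(-24)*(-12))*10 = 576*10 = 5760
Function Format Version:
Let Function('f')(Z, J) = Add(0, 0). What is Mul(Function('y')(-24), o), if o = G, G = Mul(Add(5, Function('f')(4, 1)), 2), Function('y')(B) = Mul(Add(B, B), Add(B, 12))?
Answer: 5760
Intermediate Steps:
Function('f')(Z, J) = 0
Function('y')(B) = Mul(2, B, Add(12, B)) (Function('y')(B) = Mul(Mul(2, B), Add(12, B)) = Mul(2, B, Add(12, B)))
G = 10 (G = Mul(Add(5, 0), 2) = Mul(5, 2) = 10)
o = 10
Mul(Function('y')(-24), o) = Mul(Mul(2, -24, Add(12, -24)), 10) = Mul(Mul(2, -24, -12), 10) = Mul(576, 10) = 5760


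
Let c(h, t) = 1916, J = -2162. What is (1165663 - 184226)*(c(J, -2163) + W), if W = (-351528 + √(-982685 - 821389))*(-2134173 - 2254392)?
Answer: 1514066274550942132 - 4307100067905*I*√1804074 ≈ 1.5141e+18 - 5.7851e+15*I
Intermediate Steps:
W = 1542703477320 - 4388565*I*√1804074 (W = (-351528 + √(-1804074))*(-4388565) = (-351528 + I*√1804074)*(-4388565) = 1542703477320 - 4388565*I*√1804074 ≈ 1.5427e+12 - 5.8945e+9*I)
(1165663 - 184226)*(c(J, -2163) + W) = (1165663 - 184226)*(1916 + (1542703477320 - 4388565*I*√1804074)) = 981437*(1542703479236 - 4388565*I*√1804074) = 1514066274550942132 - 4307100067905*I*√1804074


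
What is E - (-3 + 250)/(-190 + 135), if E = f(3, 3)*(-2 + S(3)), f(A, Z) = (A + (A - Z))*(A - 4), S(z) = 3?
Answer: 82/55 ≈ 1.4909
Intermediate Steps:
f(A, Z) = (-4 + A)*(-Z + 2*A) (f(A, Z) = (-Z + 2*A)*(-4 + A) = (-4 + A)*(-Z + 2*A))
E = -3 (E = (-8*3 + 2*3**2 + 4*3 - 1*3*3)*(-2 + 3) = (-24 + 2*9 + 12 - 9)*1 = (-24 + 18 + 12 - 9)*1 = -3*1 = -3)
E - (-3 + 250)/(-190 + 135) = -3 - (-3 + 250)/(-190 + 135) = -3 - 247/(-55) = -3 - 247*(-1)/55 = -3 - 1*(-247/55) = -3 + 247/55 = 82/55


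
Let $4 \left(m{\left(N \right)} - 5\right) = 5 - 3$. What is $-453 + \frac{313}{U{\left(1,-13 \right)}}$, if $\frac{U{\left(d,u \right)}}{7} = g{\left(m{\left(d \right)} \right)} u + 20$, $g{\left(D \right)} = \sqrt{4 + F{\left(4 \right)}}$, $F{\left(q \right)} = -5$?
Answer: $- \frac{1798039}{3983} + \frac{4069 i}{3983} \approx -451.43 + 1.0216 i$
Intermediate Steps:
$m{\left(N \right)} = \frac{11}{2}$ ($m{\left(N \right)} = 5 + \frac{5 - 3}{4} = 5 + \frac{1}{4} \cdot 2 = 5 + \frac{1}{2} = \frac{11}{2}$)
$g{\left(D \right)} = i$ ($g{\left(D \right)} = \sqrt{4 - 5} = \sqrt{-1} = i$)
$U{\left(d,u \right)} = 140 + 7 i u$ ($U{\left(d,u \right)} = 7 \left(i u + 20\right) = 7 \left(20 + i u\right) = 140 + 7 i u$)
$-453 + \frac{313}{U{\left(1,-13 \right)}} = -453 + \frac{313}{140 + 7 i \left(-13\right)} = -453 + \frac{313}{140 - 91 i} = -453 + 313 \frac{140 + 91 i}{27881} = -453 + \frac{313 \left(140 + 91 i\right)}{27881}$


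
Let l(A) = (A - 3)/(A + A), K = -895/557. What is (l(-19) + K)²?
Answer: 118330884/111999889 ≈ 1.0565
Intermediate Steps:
K = -895/557 (K = -895*1/557 = -895/557 ≈ -1.6068)
l(A) = (-3 + A)/(2*A) (l(A) = (-3 + A)/((2*A)) = (-3 + A)*(1/(2*A)) = (-3 + A)/(2*A))
(l(-19) + K)² = ((½)*(-3 - 19)/(-19) - 895/557)² = ((½)*(-1/19)*(-22) - 895/557)² = (11/19 - 895/557)² = (-10878/10583)² = 118330884/111999889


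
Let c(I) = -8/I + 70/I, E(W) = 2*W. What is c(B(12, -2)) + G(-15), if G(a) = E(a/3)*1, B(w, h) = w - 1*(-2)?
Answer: -39/7 ≈ -5.5714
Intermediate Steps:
B(w, h) = 2 + w (B(w, h) = w + 2 = 2 + w)
G(a) = 2*a/3 (G(a) = (2*(a/3))*1 = (2*a/3)*1 = 2*a/3)
c(I) = 62/I
c(B(12, -2)) + G(-15) = 62/(2 + 12) + (⅔)*(-15) = 62/14 - 10 = 62*(1/14) - 10 = 31/7 - 10 = -39/7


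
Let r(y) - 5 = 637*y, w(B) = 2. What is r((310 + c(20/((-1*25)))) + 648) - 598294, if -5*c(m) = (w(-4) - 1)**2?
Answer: 59148/5 ≈ 11830.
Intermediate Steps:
c(m) = -1/5 (c(m) = -(2 - 1)**2/5 = -1/5*1**2 = -1/5*1 = -1/5)
r(y) = 5 + 637*y
r((310 + c(20/((-1*25)))) + 648) - 598294 = (5 + 637*((310 - 1/5) + 648)) - 598294 = (5 + 637*(1549/5 + 648)) - 598294 = (5 + 637*(4789/5)) - 598294 = (5 + 3050593/5) - 598294 = 3050618/5 - 598294 = 59148/5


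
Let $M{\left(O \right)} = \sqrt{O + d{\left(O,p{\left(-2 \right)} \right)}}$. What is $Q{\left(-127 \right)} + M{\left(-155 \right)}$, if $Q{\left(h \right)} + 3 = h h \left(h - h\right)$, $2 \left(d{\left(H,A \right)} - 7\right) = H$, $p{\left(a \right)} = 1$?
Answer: $-3 + \frac{i \sqrt{902}}{2} \approx -3.0 + 15.017 i$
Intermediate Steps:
$d{\left(H,A \right)} = 7 + \frac{H}{2}$
$Q{\left(h \right)} = -3$ ($Q{\left(h \right)} = -3 + h h \left(h - h\right) = -3 + h^{2} \cdot 0 = -3 + 0 = -3$)
$M{\left(O \right)} = \sqrt{7 + \frac{3 O}{2}}$ ($M{\left(O \right)} = \sqrt{O + \left(7 + \frac{O}{2}\right)} = \sqrt{7 + \frac{3 O}{2}}$)
$Q{\left(-127 \right)} + M{\left(-155 \right)} = -3 + \frac{\sqrt{28 + 6 \left(-155\right)}}{2} = -3 + \frac{\sqrt{28 - 930}}{2} = -3 + \frac{\sqrt{-902}}{2} = -3 + \frac{i \sqrt{902}}{2}$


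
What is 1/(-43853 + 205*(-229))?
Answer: -1/90798 ≈ -1.1013e-5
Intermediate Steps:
1/(-43853 + 205*(-229)) = 1/(-43853 - 46945) = 1/(-90798) = -1/90798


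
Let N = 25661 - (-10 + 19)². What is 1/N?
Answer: 1/25580 ≈ 3.9093e-5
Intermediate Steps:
N = 25580 (N = 25661 - 1*9² = 25661 - 1*81 = 25661 - 81 = 25580)
1/N = 1/25580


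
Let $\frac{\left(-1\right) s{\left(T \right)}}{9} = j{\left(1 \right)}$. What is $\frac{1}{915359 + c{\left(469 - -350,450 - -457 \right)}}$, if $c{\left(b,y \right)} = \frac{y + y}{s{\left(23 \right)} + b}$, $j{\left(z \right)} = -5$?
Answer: $\frac{432}{395435995} \approx 1.0925 \cdot 10^{-6}$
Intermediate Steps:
$s{\left(T \right)} = 45$ ($s{\left(T \right)} = \left(-9\right) \left(-5\right) = 45$)
$c{\left(b,y \right)} = \frac{2 y}{45 + b}$ ($c{\left(b,y \right)} = \frac{y + y}{45 + b} = \frac{2 y}{45 + b}$)
$\frac{1}{915359 + c{\left(469 - -350,450 - -457 \right)}} = \frac{1}{915359 + \frac{2 \left(450 - -457\right)}{45 + \left(469 - -350\right)}} = \frac{1}{915359 + \frac{2 \left(450 + 457\right)}{45 + \left(469 + 350\right)}} = \frac{1}{915359 + 2 \cdot 907 \frac{1}{45 + 819}} = \frac{1}{915359 + 2 \cdot 907 \cdot \frac{1}{864}} = \frac{1}{915359 + \frac{907}{432}} = \frac{1}{\frac{395435995}{432}} = \frac{432}{395435995}$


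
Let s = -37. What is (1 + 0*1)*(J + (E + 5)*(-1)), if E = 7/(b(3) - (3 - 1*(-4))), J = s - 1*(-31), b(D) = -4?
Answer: -114/11 ≈ -10.364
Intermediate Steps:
J = -6 (J = -37 - 1*(-31) = -37 + 31 = -6)
E = -7/11 (E = 7/(-4 - (3 - 1*(-4))) = 7/(-4 - (3 + 4)) = 7/(-4 - 1*7) = 7/(-4 - 7) = 7/(-11) = 7*(-1/11) = -7/11 ≈ -0.63636)
(1 + 0*1)*(J + (E + 5)*(-1)) = (1 + 0*1)*(-6 + (-7/11 + 5)*(-1)) = (1 + 0)*(-6 + (48/11)*(-1)) = 1*(-6 - 48/11) = 1*(-114/11) = -114/11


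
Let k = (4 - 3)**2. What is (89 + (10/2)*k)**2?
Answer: 8836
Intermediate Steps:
k = 1 (k = 1**2 = 1)
(89 + (10/2)*k)**2 = (89 + (10/2)*1)**2 = (89 + (10*(1/2))*1)**2 = (89 + 5*1)**2 = (89 + 5)**2 = 94**2 = 8836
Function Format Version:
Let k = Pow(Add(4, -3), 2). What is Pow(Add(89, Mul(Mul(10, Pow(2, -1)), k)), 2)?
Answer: 8836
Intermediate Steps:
k = 1 (k = Pow(1, 2) = 1)
Pow(Add(89, Mul(Mul(10, Pow(2, -1)), k)), 2) = Pow(Add(89, Mul(Mul(10, Pow(2, -1)), 1)), 2) = Pow(Add(89, Mul(Mul(10, Rational(1, 2)), 1)), 2) = Pow(Add(89, Mul(5, 1)), 2) = Pow(Add(89, 5), 2) = Pow(94, 2) = 8836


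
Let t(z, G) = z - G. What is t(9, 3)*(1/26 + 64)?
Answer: 4995/13 ≈ 384.23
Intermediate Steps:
t(9, 3)*(1/26 + 64) = (9 - 1*3)*(1/26 + 64) = (9 - 3)*(1/26 + 64) = 6*(1665/26) = 4995/13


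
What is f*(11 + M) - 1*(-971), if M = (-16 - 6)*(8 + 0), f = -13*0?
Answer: 971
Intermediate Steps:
f = 0
M = -176 (M = -22*8 = -176)
f*(11 + M) - 1*(-971) = 0*(11 - 176) - 1*(-971) = 0*(-165) + 971 = 0 + 971 = 971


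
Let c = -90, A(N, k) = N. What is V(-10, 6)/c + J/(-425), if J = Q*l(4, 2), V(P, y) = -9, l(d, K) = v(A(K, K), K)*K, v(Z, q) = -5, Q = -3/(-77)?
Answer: 1321/13090 ≈ 0.10092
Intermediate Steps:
Q = 3/77 (Q = -3*(-1/77) = 3/77 ≈ 0.038961)
l(d, K) = -5*K
J = -30/77 (J = 3*(-5*2)/77 = (3/77)*(-10) = -30/77 ≈ -0.38961)
V(-10, 6)/c + J/(-425) = -9/(-90) - 30/77/(-425) = -9*(-1/90) - 30/77*(-1/425) = 1/10 + 6/6545 = 1321/13090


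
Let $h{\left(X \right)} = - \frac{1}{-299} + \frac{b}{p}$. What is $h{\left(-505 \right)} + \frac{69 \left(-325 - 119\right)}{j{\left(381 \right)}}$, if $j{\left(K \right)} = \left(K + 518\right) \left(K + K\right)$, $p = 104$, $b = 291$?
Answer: $\frac{752859721}{273101816} \approx 2.7567$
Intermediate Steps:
$j{\left(K \right)} = 2 K \left(518 + K\right)$ ($j{\left(K \right)} = \left(518 + K\right) 2 K = 2 K \left(518 + K\right)$)
$h{\left(X \right)} = \frac{6701}{2392}$ ($h{\left(X \right)} = - \frac{1}{-299} + \frac{291}{104} = \left(-1\right) \left(- \frac{1}{299}\right) + 291 \cdot \frac{1}{104} = \frac{1}{299} + \frac{291}{104} = \frac{6701}{2392}$)
$h{\left(-505 \right)} + \frac{69 \left(-325 - 119\right)}{j{\left(381 \right)}} = \frac{6701}{2392} + \frac{69 \left(-325 - 119\right)}{2 \cdot 381 \left(518 + 381\right)} = \frac{6701}{2392} + \frac{69 \left(-444\right)}{2 \cdot 381 \cdot 899} = \frac{6701}{2392} - \frac{30636}{685038} = \frac{6701}{2392} - \frac{5106}{114173} = \frac{752859721}{273101816}$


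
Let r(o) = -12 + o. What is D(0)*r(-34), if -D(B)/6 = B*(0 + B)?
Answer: 0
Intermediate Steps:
D(B) = -6*B² (D(B) = -6*B*(0 + B) = -6*B*B = -6*B²)
D(0)*r(-34) = (-6*0²)*(-12 - 34) = -6*0*(-46) = 0*(-46) = 0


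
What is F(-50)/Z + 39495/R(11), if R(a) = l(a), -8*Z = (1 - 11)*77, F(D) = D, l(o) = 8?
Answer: 3040795/616 ≈ 4936.4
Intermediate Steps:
Z = 385/4 (Z = -(1 - 11)*77/8 = -(-5)*77/4 = -⅛*(-770) = 385/4 ≈ 96.250)
R(a) = 8
F(-50)/Z + 39495/R(11) = -50/385/4 + 39495/8 = -50*4/385 + 39495*(⅛) = -40/77 + 39495/8 = 3040795/616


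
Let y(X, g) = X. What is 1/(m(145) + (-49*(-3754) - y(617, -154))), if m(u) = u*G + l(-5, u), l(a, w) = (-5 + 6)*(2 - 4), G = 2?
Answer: 1/183617 ≈ 5.4461e-6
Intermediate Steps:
l(a, w) = -2 (l(a, w) = 1*(-2) = -2)
m(u) = -2 + 2*u (m(u) = u*2 - 2 = 2*u - 2 = -2 + 2*u)
1/(m(145) + (-49*(-3754) - y(617, -154))) = 1/((-2 + 2*145) + (-49*(-3754) - 1*617)) = 1/((-2 + 290) + (183946 - 617)) = 1/(288 + 183329) = 1/183617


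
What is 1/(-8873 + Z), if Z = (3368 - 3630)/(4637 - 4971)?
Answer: -167/1481660 ≈ -0.00011271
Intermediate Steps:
Z = 131/167 (Z = -262/(-334) = -262*(-1/334) = 131/167 ≈ 0.78443)
1/(-8873 + Z) = 1/(-8873 + 131/167) = 1/(-1481660/167) = -167/1481660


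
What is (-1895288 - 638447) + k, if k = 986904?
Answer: -1546831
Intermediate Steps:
(-1895288 - 638447) + k = (-1895288 - 638447) + 986904 = -2533735 + 986904 = -1546831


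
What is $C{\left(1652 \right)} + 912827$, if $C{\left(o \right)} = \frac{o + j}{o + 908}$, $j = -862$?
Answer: $\frac{233683791}{256} \approx 9.1283 \cdot 10^{5}$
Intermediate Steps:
$C{\left(o \right)} = \frac{-862 + o}{908 + o}$ ($C{\left(o \right)} = \frac{o - 862}{o + 908} = \frac{-862 + o}{908 + o}$)
$C{\left(1652 \right)} + 912827 = \frac{-862 + 1652}{908 + 1652} + 912827 = \frac{1}{2560} \cdot 790 + 912827 = \frac{79}{256} + 912827 = \frac{233683791}{256}$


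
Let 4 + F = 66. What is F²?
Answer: 3844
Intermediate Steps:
F = 62 (F = -4 + 66 = 62)
F² = 62² = 3844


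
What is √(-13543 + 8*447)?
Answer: I*√9967 ≈ 99.835*I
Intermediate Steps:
√(-13543 + 8*447) = √(-13543 + 3576) = √(-9967) = I*√9967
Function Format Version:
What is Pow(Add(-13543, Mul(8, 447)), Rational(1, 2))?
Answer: Mul(I, Pow(9967, Rational(1, 2))) ≈ Mul(99.835, I)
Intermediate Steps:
Pow(Add(-13543, Mul(8, 447)), Rational(1, 2)) = Pow(Add(-13543, 3576), Rational(1, 2)) = Pow(-9967, Rational(1, 2)) = Mul(I, Pow(9967, Rational(1, 2)))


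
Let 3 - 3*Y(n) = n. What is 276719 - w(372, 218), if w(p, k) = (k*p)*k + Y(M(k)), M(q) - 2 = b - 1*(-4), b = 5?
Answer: -52206619/3 ≈ -1.7402e+7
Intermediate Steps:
M(q) = 11 (M(q) = 2 + (5 - 1*(-4)) = 2 + (5 + 4) = 2 + 9 = 11)
Y(n) = 1 - n/3
w(p, k) = -8/3 + p*k² (w(p, k) = (k*p)*k + (1 - ⅓*11) = p*k² + (1 - 11/3) = p*k² - 8/3 = -8/3 + p*k²)
276719 - w(372, 218) = 276719 - (-8/3 + 372*218²) = 276719 - (-8/3 + 372*47524) = 276719 - (-8/3 + 17678928) = 276719 - 1*53036776/3 = 276719 - 53036776/3 = -52206619/3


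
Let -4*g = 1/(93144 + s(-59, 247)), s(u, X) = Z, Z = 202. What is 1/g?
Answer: -373384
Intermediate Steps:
s(u, X) = 202
g = -1/373384 (g = -1/(4*(93144 + 202)) = -1/4/93346 = -1/4*1/93346 = -1/373384 ≈ -2.6782e-6)
1/g = 1/(-1/373384) = -373384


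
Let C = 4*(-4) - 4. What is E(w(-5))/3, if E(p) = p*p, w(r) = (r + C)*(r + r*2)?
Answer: 46875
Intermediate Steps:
C = -20 (C = -16 - 4 = -20)
w(r) = 3*r*(-20 + r) (w(r) = (r - 20)*(r + r*2) = (-20 + r)*(r + 2*r) = (-20 + r)*(3*r) = 3*r*(-20 + r))
E(p) = p²
E(w(-5))/3 = (3*(-5)*(-20 - 5))²/3 = (3*(-5)*(-25))²*(⅓) = 375²*(⅓) = 140625*(⅓) = 46875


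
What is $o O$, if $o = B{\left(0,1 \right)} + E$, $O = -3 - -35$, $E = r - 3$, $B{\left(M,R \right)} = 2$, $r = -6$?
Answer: $-224$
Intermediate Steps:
$E = -9$ ($E = -6 - 3 = -9$)
$O = 32$ ($O = -3 + 35 = 32$)
$o = -7$ ($o = 2 - 9 = -7$)
$o O = \left(-7\right) 32 = -224$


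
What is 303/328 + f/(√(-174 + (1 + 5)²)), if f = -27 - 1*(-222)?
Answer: 303/328 - 65*I*√138/46 ≈ 0.92378 - 16.599*I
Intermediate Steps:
f = 195 (f = -27 + 222 = 195)
303/328 + f/(√(-174 + (1 + 5)²)) = 303/328 + 195/(√(-174 + (1 + 5)²)) = 303*(1/328) + 195/(√(-174 + 6²)) = 303/328 + 195/(√(-174 + 36)) = 303/328 + 195/(√(-138)) = 303/328 + 195/((I*√138)) = 303/328 + 195*(-I*√138/138) = 303/328 - 65*I*√138/46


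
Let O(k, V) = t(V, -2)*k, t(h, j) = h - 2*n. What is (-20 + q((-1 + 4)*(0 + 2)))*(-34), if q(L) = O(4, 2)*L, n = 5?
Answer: 7208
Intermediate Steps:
t(h, j) = -10 + h (t(h, j) = h - 2*5 = h - 10 = -10 + h)
O(k, V) = k*(-10 + V) (O(k, V) = (-10 + V)*k = k*(-10 + V))
q(L) = -32*L (q(L) = (4*(-10 + 2))*L = (4*(-8))*L = -32*L)
(-20 + q((-1 + 4)*(0 + 2)))*(-34) = (-20 - 32*(-1 + 4)*(0 + 2))*(-34) = (-20 - 96*2)*(-34) = (-20 - 32*6)*(-34) = (-20 - 192)*(-34) = -212*(-34) = 7208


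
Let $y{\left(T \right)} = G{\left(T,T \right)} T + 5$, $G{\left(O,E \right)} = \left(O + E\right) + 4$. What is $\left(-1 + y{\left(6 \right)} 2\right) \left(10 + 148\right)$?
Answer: $31758$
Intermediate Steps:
$G{\left(O,E \right)} = 4 + E + O$ ($G{\left(O,E \right)} = \left(E + O\right) + 4 = 4 + E + O$)
$y{\left(T \right)} = 5 + T \left(4 + 2 T\right)$ ($y{\left(T \right)} = \left(4 + T + T\right) T + 5 = \left(4 + 2 T\right) T + 5 = T \left(4 + 2 T\right) + 5 = 5 + T \left(4 + 2 T\right)$)
$\left(-1 + y{\left(6 \right)} 2\right) \left(10 + 148\right) = \left(-1 + \left(5 + 2 \cdot 6 \left(2 + 6\right)\right) 2\right) \left(10 + 148\right) = \left(-1 + \left(5 + 2 \cdot 6 \cdot 8\right) 2\right) 158 = \left(-1 + \left(5 + 96\right) 2\right) 158 = \left(-1 + 101 \cdot 2\right) 158 = \left(-1 + 202\right) 158 = 201 \cdot 158 = 31758$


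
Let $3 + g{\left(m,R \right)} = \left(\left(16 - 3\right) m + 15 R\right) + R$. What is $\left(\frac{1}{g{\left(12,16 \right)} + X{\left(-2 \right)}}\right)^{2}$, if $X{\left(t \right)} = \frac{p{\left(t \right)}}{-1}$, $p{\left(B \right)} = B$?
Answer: $\frac{1}{168921} \approx 5.9199 \cdot 10^{-6}$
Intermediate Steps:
$X{\left(t \right)} = - t$ ($X{\left(t \right)} = \frac{t}{-1} = t \left(-1\right) = - t$)
$g{\left(m,R \right)} = -3 + 13 m + 16 R$ ($g{\left(m,R \right)} = -3 + \left(\left(\left(16 - 3\right) m + 15 R\right) + R\right) = -3 + \left(\left(13 m + 15 R\right) + R\right) = -3 + \left(13 m + 16 R\right) = -3 + 13 m + 16 R$)
$\left(\frac{1}{g{\left(12,16 \right)} + X{\left(-2 \right)}}\right)^{2} = \left(\frac{1}{\left(-3 + 13 \cdot 12 + 16 \cdot 16\right) - -2}\right)^{2} = \left(\frac{1}{\left(-3 + 156 + 256\right) + 2}\right)^{2} = \left(\frac{1}{409 + 2}\right)^{2} = \left(\frac{1}{411}\right)^{2} = \frac{1}{168921}$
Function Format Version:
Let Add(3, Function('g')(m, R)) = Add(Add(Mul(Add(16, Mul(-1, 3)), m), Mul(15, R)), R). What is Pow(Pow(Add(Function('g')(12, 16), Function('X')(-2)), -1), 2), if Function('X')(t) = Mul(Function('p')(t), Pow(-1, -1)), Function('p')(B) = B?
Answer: Rational(1, 168921) ≈ 5.9199e-6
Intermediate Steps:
Function('X')(t) = Mul(-1, t) (Function('X')(t) = Mul(t, Pow(-1, -1)) = Mul(t, -1) = Mul(-1, t))
Function('g')(m, R) = Add(-3, Mul(13, m), Mul(16, R)) (Function('g')(m, R) = Add(-3, Add(Add(Mul(Add(16, Mul(-1, 3)), m), Mul(15, R)), R)) = Add(-3, Add(Add(Mul(Add(16, -3), m), Mul(15, R)), R)) = Add(-3, Add(Add(Mul(13, m), Mul(15, R)), R)) = Add(-3, Add(Mul(13, m), Mul(16, R))) = Add(-3, Mul(13, m), Mul(16, R)))
Pow(Pow(Add(Function('g')(12, 16), Function('X')(-2)), -1), 2) = Pow(Pow(Add(Add(-3, Mul(13, 12), Mul(16, 16)), Mul(-1, -2)), -1), 2) = Pow(Pow(Add(Add(-3, 156, 256), 2), -1), 2) = Pow(Pow(Add(409, 2), -1), 2) = Pow(Pow(411, -1), 2) = Pow(Rational(1, 411), 2) = Rational(1, 168921)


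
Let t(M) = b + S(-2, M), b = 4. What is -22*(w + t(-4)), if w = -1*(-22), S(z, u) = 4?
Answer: -660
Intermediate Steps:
t(M) = 8 (t(M) = 4 + 4 = 8)
w = 22
-22*(w + t(-4)) = -22*(22 + 8) = -22*30 = -660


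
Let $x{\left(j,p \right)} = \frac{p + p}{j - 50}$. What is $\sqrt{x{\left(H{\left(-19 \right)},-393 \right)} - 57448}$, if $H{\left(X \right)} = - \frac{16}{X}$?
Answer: $\frac{i \sqrt{12525289783}}{467} \approx 239.65 i$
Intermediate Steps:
$x{\left(j,p \right)} = \frac{2 p}{-50 + j}$
$\sqrt{x{\left(H{\left(-19 \right)},-393 \right)} - 57448} = \sqrt{2 \left(-393\right) \frac{1}{-50 - \frac{16}{-19}} - 57448} = \sqrt{2 \left(-393\right) \frac{1}{-50 - - \frac{16}{19}} - 57448} = \sqrt{2 \left(-393\right) \frac{1}{-50 + \frac{16}{19}} - 57448} = \sqrt{2 \left(-393\right) \frac{1}{- \frac{934}{19}} - 57448} = \sqrt{2 \left(-393\right) \left(- \frac{19}{934}\right) - 57448} = \sqrt{\frac{7467}{467} - 57448} = \sqrt{- \frac{26820749}{467}} = \frac{i \sqrt{12525289783}}{467}$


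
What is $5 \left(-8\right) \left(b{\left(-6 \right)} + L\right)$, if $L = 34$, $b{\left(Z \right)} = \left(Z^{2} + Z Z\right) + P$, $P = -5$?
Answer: $-4040$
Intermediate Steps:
$b{\left(Z \right)} = -5 + 2 Z^{2}$ ($b{\left(Z \right)} = \left(Z^{2} + Z Z\right) - 5 = \left(Z^{2} + Z^{2}\right) - 5 = 2 Z^{2} - 5 = -5 + 2 Z^{2}$)
$5 \left(-8\right) \left(b{\left(-6 \right)} + L\right) = 5 \left(-8\right) \left(\left(-5 + 2 \left(-6\right)^{2}\right) + 34\right) = - 40 \left(\left(-5 + 2 \cdot 36\right) + 34\right) = - 40 \left(\left(-5 + 72\right) + 34\right) = - 40 \left(67 + 34\right) = \left(-40\right) 101 = -4040$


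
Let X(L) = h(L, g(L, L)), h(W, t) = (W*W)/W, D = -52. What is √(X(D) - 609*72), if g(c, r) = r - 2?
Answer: 10*I*√439 ≈ 209.52*I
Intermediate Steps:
g(c, r) = -2 + r
h(W, t) = W (h(W, t) = W²/W = W)
X(L) = L
√(X(D) - 609*72) = √(-52 - 609*72) = √(-52 - 43848) = √(-43900) = 10*I*√439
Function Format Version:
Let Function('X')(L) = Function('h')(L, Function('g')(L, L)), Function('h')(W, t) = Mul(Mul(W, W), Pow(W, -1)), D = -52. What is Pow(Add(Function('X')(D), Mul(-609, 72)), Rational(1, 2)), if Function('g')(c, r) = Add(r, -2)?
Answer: Mul(10, I, Pow(439, Rational(1, 2))) ≈ Mul(209.52, I)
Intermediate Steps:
Function('g')(c, r) = Add(-2, r)
Function('h')(W, t) = W (Function('h')(W, t) = Mul(Pow(W, 2), Pow(W, -1)) = W)
Function('X')(L) = L
Pow(Add(Function('X')(D), Mul(-609, 72)), Rational(1, 2)) = Pow(Add(-52, Mul(-609, 72)), Rational(1, 2)) = Pow(Add(-52, -43848), Rational(1, 2)) = Pow(-43900, Rational(1, 2)) = Mul(10, I, Pow(439, Rational(1, 2)))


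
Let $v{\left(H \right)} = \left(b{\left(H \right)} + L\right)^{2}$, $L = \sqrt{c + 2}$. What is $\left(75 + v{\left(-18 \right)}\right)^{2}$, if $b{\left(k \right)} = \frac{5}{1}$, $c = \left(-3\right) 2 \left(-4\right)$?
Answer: $18476 + 2520 \sqrt{26} \approx 31326.0$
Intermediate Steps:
$c = 24$ ($c = \left(-6\right) \left(-4\right) = 24$)
$b{\left(k \right)} = 5$ ($b{\left(k \right)} = 5 \cdot 1 = 5$)
$L = \sqrt{26}$ ($L = \sqrt{24 + 2} = \sqrt{26} \approx 5.099$)
$v{\left(H \right)} = \left(5 + \sqrt{26}\right)^{2}$
$\left(75 + v{\left(-18 \right)}\right)^{2} = \left(75 + \left(5 + \sqrt{26}\right)^{2}\right)^{2}$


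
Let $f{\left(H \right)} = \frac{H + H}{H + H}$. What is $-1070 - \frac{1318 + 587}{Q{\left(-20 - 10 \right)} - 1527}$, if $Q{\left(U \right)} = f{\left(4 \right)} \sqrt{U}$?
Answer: $- \frac{830691065}{777253} + \frac{635 i \sqrt{30}}{777253} \approx -1068.8 + 0.0044748 i$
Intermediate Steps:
$f{\left(H \right)} = 1$ ($f{\left(H \right)} = \frac{2 H}{2 H} = 2 H \frac{1}{2 H} = 1$)
$Q{\left(U \right)} = \sqrt{U}$ ($Q{\left(U \right)} = 1 \sqrt{U} = \sqrt{U}$)
$-1070 - \frac{1318 + 587}{Q{\left(-20 - 10 \right)} - 1527} = -1070 - \frac{1318 + 587}{\sqrt{-20 - 10} - 1527} = -1070 - \frac{1905}{\sqrt{-30} - 1527} = -1070 - \frac{1905}{i \sqrt{30} - 1527} = -1070 - \frac{1905}{-1527 + i \sqrt{30}}$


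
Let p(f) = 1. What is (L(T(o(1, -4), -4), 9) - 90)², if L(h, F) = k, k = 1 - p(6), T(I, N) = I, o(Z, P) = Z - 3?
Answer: 8100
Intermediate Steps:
o(Z, P) = -3 + Z
k = 0 (k = 1 - 1*1 = 1 - 1 = 0)
L(h, F) = 0
(L(T(o(1, -4), -4), 9) - 90)² = (0 - 90)² = (-90)² = 8100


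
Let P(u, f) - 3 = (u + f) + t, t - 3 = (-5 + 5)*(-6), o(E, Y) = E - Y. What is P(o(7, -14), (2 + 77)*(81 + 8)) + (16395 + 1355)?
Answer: 24808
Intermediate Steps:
t = 3 (t = 3 + (-5 + 5)*(-6) = 3 + 0*(-6) = 3 + 0 = 3)
P(u, f) = 6 + f + u (P(u, f) = 3 + ((u + f) + 3) = 3 + ((f + u) + 3) = 3 + (3 + f + u) = 6 + f + u)
P(o(7, -14), (2 + 77)*(81 + 8)) + (16395 + 1355) = (6 + (2 + 77)*(81 + 8) + (7 - 1*(-14))) + (16395 + 1355) = (6 + 79*89 + (7 + 14)) + 17750 = (6 + 7031 + 21) + 17750 = 7058 + 17750 = 24808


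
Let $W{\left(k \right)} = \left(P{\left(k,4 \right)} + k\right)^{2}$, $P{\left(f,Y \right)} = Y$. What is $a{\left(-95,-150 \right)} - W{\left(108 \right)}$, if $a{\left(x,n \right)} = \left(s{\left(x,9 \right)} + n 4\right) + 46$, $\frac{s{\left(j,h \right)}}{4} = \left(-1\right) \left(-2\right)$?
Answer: $-13090$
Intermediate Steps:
$s{\left(j,h \right)} = 8$ ($s{\left(j,h \right)} = 4 \left(\left(-1\right) \left(-2\right)\right) = 4 \cdot 2 = 8$)
$a{\left(x,n \right)} = 54 + 4 n$ ($a{\left(x,n \right)} = \left(8 + n 4\right) + 46 = \left(8 + 4 n\right) + 46 = 54 + 4 n$)
$W{\left(k \right)} = \left(4 + k\right)^{2}$
$a{\left(-95,-150 \right)} - W{\left(108 \right)} = \left(54 + 4 \left(-150\right)\right) - \left(4 + 108\right)^{2} = \left(54 - 600\right) - 112^{2} = -546 - 12544 = -13090$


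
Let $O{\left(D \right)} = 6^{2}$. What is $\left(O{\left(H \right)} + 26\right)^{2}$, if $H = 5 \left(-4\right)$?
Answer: $3844$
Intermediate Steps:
$H = -20$
$O{\left(D \right)} = 36$
$\left(O{\left(H \right)} + 26\right)^{2} = \left(36 + 26\right)^{2} = 62^{2} = 3844$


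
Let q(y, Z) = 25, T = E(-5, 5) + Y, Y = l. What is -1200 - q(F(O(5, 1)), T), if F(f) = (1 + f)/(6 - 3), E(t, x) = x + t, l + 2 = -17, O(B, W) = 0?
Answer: -1225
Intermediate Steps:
l = -19 (l = -2 - 17 = -19)
E(t, x) = t + x
F(f) = ⅓ + f/3 (F(f) = (1 + f)/3 = (1 + f)*(⅓) = ⅓ + f/3)
Y = -19
T = -19 (T = (-5 + 5) - 19 = 0 - 19 = -19)
-1200 - q(F(O(5, 1)), T) = -1200 - 1*25 = -1200 - 25 = -1225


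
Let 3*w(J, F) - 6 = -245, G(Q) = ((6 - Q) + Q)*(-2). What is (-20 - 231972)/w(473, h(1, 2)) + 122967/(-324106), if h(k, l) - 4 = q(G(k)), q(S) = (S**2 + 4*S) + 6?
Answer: 225540608343/77461334 ≈ 2911.7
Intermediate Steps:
G(Q) = -12 (G(Q) = 6*(-2) = -12)
q(S) = 6 + S**2 + 4*S
h(k, l) = 106 (h(k, l) = 4 + (6 + (-12)**2 + 4*(-12)) = 4 + (6 + 144 - 48) = 4 + 102 = 106)
w(J, F) = -239/3 (w(J, F) = 2 + (1/3)*(-245) = 2 - 245/3 = -239/3)
(-20 - 231972)/w(473, h(1, 2)) + 122967/(-324106) = (-20 - 231972)/(-239/3) + 122967/(-324106) = -231992*(-3/239) + 122967*(-1/324106) = 695976/239 - 122967/324106 = 225540608343/77461334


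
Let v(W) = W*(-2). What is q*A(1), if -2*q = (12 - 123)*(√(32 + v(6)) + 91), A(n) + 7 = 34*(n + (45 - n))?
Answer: 15383823/2 + 169053*√5 ≈ 8.0699e+6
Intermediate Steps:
v(W) = -2*W
A(n) = 1523 (A(n) = -7 + 34*(n + (45 - n)) = -7 + 34*45 = -7 + 1530 = 1523)
q = 10101/2 + 111*√5 (q = -(12 - 123)*(√(32 - 2*6) + 91)/2 = -(-111)*(√(32 - 12) + 91)/2 = -(-111)*(√20 + 91)/2 = -(-111)*(2*√5 + 91)/2 = -(-111)*(91 + 2*√5)/2 = -(-10101 - 222*√5)/2 = 10101/2 + 111*√5 ≈ 5298.7)
q*A(1) = (10101/2 + 111*√5)*1523 = 15383823/2 + 169053*√5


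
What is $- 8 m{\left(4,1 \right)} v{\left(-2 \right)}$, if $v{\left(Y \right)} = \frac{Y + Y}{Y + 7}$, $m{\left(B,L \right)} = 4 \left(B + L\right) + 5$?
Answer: $160$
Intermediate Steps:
$m{\left(B,L \right)} = 5 + 4 B + 4 L$ ($m{\left(B,L \right)} = \left(4 B + 4 L\right) + 5 = 5 + 4 B + 4 L$)
$v{\left(Y \right)} = \frac{2 Y}{7 + Y}$
$- 8 m{\left(4,1 \right)} v{\left(-2 \right)} = - 8 \left(5 + 4 \cdot 4 + 4 \cdot 1\right) 2 \left(-2\right) \frac{1}{7 - 2} = - 8 \left(5 + 16 + 4\right) 2 \left(-2\right) \frac{1}{5} = \left(-8\right) 25 \cdot 2 \left(-2\right) \frac{1}{5} = \left(-200\right) \left(- \frac{4}{5}\right) = 160$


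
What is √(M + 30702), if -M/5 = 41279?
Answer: I*√175693 ≈ 419.16*I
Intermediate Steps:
M = -206395 (M = -5*41279 = -206395)
√(M + 30702) = √(-206395 + 30702) = √(-175693) = I*√175693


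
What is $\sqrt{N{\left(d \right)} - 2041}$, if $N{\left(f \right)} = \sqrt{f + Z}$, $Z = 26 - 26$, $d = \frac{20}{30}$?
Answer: $\frac{\sqrt{-18369 + 3 \sqrt{6}}}{3} \approx 45.168 i$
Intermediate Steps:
$d = \frac{2}{3}$ ($d = 20 \cdot \frac{1}{30} = \frac{2}{3} \approx 0.66667$)
$Z = 0$
$N{\left(f \right)} = \sqrt{f}$ ($N{\left(f \right)} = \sqrt{f + 0} = \sqrt{f}$)
$\sqrt{N{\left(d \right)} - 2041} = \sqrt{\sqrt{\frac{2}{3}} - 2041} = \sqrt{\frac{\sqrt{6}}{3} - 2041} = \sqrt{-2041 + \frac{\sqrt{6}}{3}}$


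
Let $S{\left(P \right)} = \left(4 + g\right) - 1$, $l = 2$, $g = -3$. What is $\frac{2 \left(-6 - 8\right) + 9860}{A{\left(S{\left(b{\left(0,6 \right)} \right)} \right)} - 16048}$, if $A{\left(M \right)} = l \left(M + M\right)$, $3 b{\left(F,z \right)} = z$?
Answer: $- \frac{1229}{2006} \approx -0.61266$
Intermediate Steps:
$b{\left(F,z \right)} = \frac{z}{3}$
$S{\left(P \right)} = 0$ ($S{\left(P \right)} = \left(4 - 3\right) - 1 = 1 - 1 = 0$)
$A{\left(M \right)} = 4 M$ ($A{\left(M \right)} = 2 \left(M + M\right) = 2 \cdot 2 M = 4 M$)
$\frac{2 \left(-6 - 8\right) + 9860}{A{\left(S{\left(b{\left(0,6 \right)} \right)} \right)} - 16048} = \frac{2 \left(-6 - 8\right) + 9860}{4 \cdot 0 - 16048} = \frac{2 \left(-14\right) + 9860}{0 - 16048} = \frac{-28 + 9860}{-16048} = 9832 \left(- \frac{1}{16048}\right) = - \frac{1229}{2006}$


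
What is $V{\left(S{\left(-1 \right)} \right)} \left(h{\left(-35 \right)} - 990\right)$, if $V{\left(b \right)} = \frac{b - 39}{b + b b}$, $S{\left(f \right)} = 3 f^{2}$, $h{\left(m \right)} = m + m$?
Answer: $3180$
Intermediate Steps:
$h{\left(m \right)} = 2 m$
$V{\left(b \right)} = \frac{-39 + b}{b + b^{2}}$
$V{\left(S{\left(-1 \right)} \right)} \left(h{\left(-35 \right)} - 990\right) = \frac{-39 + 3 \left(-1\right)^{2}}{3 \left(-1\right)^{2} \left(1 + 3 \left(-1\right)^{2}\right)} \left(2 \left(-35\right) - 990\right) = \frac{-39 + 3 \cdot 1}{3 \cdot 1 \left(1 + 3 \cdot 1\right)} \left(-70 - 990\right) = \frac{-39 + 3}{3 \left(1 + 3\right)} \left(-1060\right) = \frac{1}{3} \cdot \frac{1}{4} \left(-36\right) \left(-1060\right) = \left(-3\right) \left(-1060\right) = 3180$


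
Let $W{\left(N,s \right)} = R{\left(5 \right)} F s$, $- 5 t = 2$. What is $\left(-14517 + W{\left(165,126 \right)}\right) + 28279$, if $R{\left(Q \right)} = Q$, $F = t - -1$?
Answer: $14140$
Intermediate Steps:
$t = - \frac{2}{5}$ ($t = \left(- \frac{1}{5}\right) 2 = - \frac{2}{5} \approx -0.4$)
$F = \frac{3}{5}$ ($F = - \frac{2}{5} - -1 = - \frac{2}{5} + 1 = \frac{3}{5} \approx 0.6$)
$W{\left(N,s \right)} = 3 s$ ($W{\left(N,s \right)} = 5 \cdot \frac{3}{5} s = 3 s$)
$\left(-14517 + W{\left(165,126 \right)}\right) + 28279 = \left(-14517 + 3 \cdot 126\right) + 28279 = \left(-14517 + 378\right) + 28279 = -14139 + 28279 = 14140$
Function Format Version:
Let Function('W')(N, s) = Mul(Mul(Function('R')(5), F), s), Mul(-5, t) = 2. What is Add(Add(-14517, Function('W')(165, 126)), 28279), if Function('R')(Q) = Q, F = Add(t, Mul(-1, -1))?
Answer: 14140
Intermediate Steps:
t = Rational(-2, 5) (t = Mul(Rational(-1, 5), 2) = Rational(-2, 5) ≈ -0.40000)
F = Rational(3, 5) (F = Add(Rational(-2, 5), Mul(-1, -1)) = Add(Rational(-2, 5), 1) = Rational(3, 5) ≈ 0.60000)
Function('W')(N, s) = Mul(3, s) (Function('W')(N, s) = Mul(Mul(5, Rational(3, 5)), s) = Mul(3, s))
Add(Add(-14517, Function('W')(165, 126)), 28279) = Add(Add(-14517, Mul(3, 126)), 28279) = Add(Add(-14517, 378), 28279) = Add(-14139, 28279) = 14140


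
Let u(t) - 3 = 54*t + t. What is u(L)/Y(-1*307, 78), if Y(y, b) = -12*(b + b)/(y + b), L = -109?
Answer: -171521/234 ≈ -733.00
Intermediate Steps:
u(t) = 3 + 55*t (u(t) = 3 + (54*t + t) = 3 + 55*t)
Y(y, b) = -24*b/(b + y) (Y(y, b) = -12*2*b/(b + y) = -24*b/(b + y))
u(L)/Y(-1*307, 78) = (3 + 55*(-109))/((-24*78/(78 - 1*307))) = (3 - 5995)/((-24*78/(78 - 307))) = -5992/((-24*78/(-229))) = -5992/((-24*78*(-1/229))) = -5992/1872/229 = -5992*229/1872 = -171521/234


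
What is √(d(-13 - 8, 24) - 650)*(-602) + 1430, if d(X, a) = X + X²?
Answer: 1430 - 602*I*√230 ≈ 1430.0 - 9129.8*I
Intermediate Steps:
√(d(-13 - 8, 24) - 650)*(-602) + 1430 = √((-13 - 8)*(1 + (-13 - 8)) - 650)*(-602) + 1430 = √(-21*(1 - 21) - 650)*(-602) + 1430 = √(-21*(-20) - 650)*(-602) + 1430 = √(420 - 650)*(-602) + 1430 = √(-230)*(-602) + 1430 = (I*√230)*(-602) + 1430 = -602*I*√230 + 1430 = 1430 - 602*I*√230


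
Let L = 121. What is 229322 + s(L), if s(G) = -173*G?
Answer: 208389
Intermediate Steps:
229322 + s(L) = 229322 - 173*121 = 229322 - 20933 = 208389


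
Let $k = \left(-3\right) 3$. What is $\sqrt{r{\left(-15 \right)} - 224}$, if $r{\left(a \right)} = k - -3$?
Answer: $i \sqrt{230} \approx 15.166 i$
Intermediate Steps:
$k = -9$
$r{\left(a \right)} = -6$ ($r{\left(a \right)} = -9 - -3 = -9 + 3 = -6$)
$\sqrt{r{\left(-15 \right)} - 224} = \sqrt{-6 - 224} = \sqrt{-230} = i \sqrt{230}$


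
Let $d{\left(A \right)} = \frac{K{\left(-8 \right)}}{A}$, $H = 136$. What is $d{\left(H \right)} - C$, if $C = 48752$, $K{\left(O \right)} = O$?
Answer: $- \frac{828785}{17} \approx -48752.0$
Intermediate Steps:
$d{\left(A \right)} = - \frac{8}{A}$
$d{\left(H \right)} - C = - \frac{8}{136} - 48752 = \left(-8\right) \frac{1}{136} - 48752 = - \frac{1}{17} - 48752 = - \frac{828785}{17}$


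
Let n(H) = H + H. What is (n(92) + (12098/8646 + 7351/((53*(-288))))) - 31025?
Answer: -678340687063/21995424 ≈ -30840.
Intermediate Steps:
n(H) = 2*H
(n(92) + (12098/8646 + 7351/((53*(-288))))) - 31025 = (2*92 + (12098/8646 + 7351/((53*(-288))))) - 31025 = (184 + (12098*(1/8646) + 7351/(-15264))) - 31025 = (184 + (6049/4323 + 7351*(-1/15264))) - 31025 = (184 + (6049/4323 - 7351/15264)) - 31025 = (184 + 20184521/21995424) - 31025 = 4067342537/21995424 - 31025 = -678340687063/21995424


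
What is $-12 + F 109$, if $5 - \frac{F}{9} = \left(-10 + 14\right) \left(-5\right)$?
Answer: $24513$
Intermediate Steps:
$F = 225$ ($F = 45 - 9 \left(-10 + 14\right) \left(-5\right) = 45 - 9 \cdot 4 \left(-5\right) = 45 - -180 = 45 + 180 = 225$)
$-12 + F 109 = -12 + 225 \cdot 109 = -12 + 24525 = 24513$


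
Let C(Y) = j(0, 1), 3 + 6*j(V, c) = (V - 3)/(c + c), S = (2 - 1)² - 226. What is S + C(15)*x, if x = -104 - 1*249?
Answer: 159/4 ≈ 39.750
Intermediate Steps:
S = -225 (S = 1² - 226 = 1 - 226 = -225)
x = -353 (x = -104 - 249 = -353)
j(V, c) = -½ + (-3 + V)/(12*c) (j(V, c) = -½ + ((V - 3)/(c + c))/6 = -½ + ((-3 + V)/((2*c)))/6 = -½ + ((-3 + V)*(1/(2*c)))/6 = -½ + ((-3 + V)/(2*c))/6 = -½ + (-3 + V)/(12*c))
C(Y) = -¾ (C(Y) = (1/12)*(-3 + 0 - 6*1)/1 = (1/12)*1*(-3 + 0 - 6) = (1/12)*1*(-9) = -¾)
S + C(15)*x = -225 - ¾*(-353) = -225 + 1059/4 = 159/4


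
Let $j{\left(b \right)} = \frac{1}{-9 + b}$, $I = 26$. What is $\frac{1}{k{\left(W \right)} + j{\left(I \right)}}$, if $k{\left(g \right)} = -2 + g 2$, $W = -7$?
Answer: $- \frac{17}{271} \approx -0.062731$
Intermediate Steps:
$k{\left(g \right)} = -2 + 2 g$
$\frac{1}{k{\left(W \right)} + j{\left(I \right)}} = \frac{1}{\left(-2 + 2 \left(-7\right)\right) + \frac{1}{-9 + 26}} = \frac{1}{\left(-2 - 14\right) + \frac{1}{17}} = \frac{1}{-16 + \frac{1}{17}} = \frac{1}{- \frac{271}{17}} = - \frac{17}{271}$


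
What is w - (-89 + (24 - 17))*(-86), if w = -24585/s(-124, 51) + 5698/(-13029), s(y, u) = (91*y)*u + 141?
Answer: -5873973900077/832904883 ≈ -7052.4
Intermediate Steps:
s(y, u) = 141 + 91*u*y (s(y, u) = 91*u*y + 141 = 141 + 91*u*y)
w = -328665161/832904883 (w = -24585/(141 + 91*51*(-124)) + 5698/(-13029) = -24585/(141 - 575484) + 5698*(-1/13029) = -24585/(-575343) - 5698/13029 = -24585*(-1/575343) - 5698/13029 = 8195/191781 - 5698/13029 = -328665161/832904883 ≈ -0.39460)
w - (-89 + (24 - 17))*(-86) = -328665161/832904883 - (-89 + (24 - 17))*(-86) = -328665161/832904883 - (-89 + 7)*(-86) = -328665161/832904883 - (-82)*(-86) = -328665161/832904883 - 1*7052 = -328665161/832904883 - 7052 = -5873973900077/832904883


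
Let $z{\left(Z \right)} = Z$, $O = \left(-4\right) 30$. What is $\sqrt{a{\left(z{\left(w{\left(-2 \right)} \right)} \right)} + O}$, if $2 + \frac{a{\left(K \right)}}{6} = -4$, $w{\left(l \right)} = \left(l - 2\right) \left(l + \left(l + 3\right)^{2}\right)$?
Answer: $2 i \sqrt{39} \approx 12.49 i$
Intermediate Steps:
$O = -120$
$w{\left(l \right)} = \left(-2 + l\right) \left(l + \left(3 + l\right)^{2}\right)$
$a{\left(K \right)} = -36$ ($a{\left(K \right)} = -12 + 6 \left(-4\right) = -12 - 24 = -36$)
$\sqrt{a{\left(z{\left(w{\left(-2 \right)} \right)} \right)} + O} = \sqrt{-36 - 120} = \sqrt{-156} = 2 i \sqrt{39}$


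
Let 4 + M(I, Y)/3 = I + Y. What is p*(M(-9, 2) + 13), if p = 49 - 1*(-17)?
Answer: -1320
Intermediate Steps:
p = 66 (p = 49 + 17 = 66)
M(I, Y) = -12 + 3*I + 3*Y (M(I, Y) = -12 + 3*(I + Y) = -12 + (3*I + 3*Y) = -12 + 3*I + 3*Y)
p*(M(-9, 2) + 13) = 66*((-12 + 3*(-9) + 3*2) + 13) = 66*((-12 - 27 + 6) + 13) = 66*(-33 + 13) = 66*(-20) = -1320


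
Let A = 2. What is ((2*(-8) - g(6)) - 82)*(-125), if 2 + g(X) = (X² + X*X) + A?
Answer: 21250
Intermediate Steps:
g(X) = 2*X² (g(X) = -2 + ((X² + X*X) + 2) = -2 + ((X² + X²) + 2) = -2 + (2*X² + 2) = -2 + (2 + 2*X²) = 2*X²)
((2*(-8) - g(6)) - 82)*(-125) = ((2*(-8) - 2*6²) - 82)*(-125) = ((-16 - 2*36) - 82)*(-125) = ((-16 - 1*72) - 82)*(-125) = ((-16 - 72) - 82)*(-125) = (-88 - 82)*(-125) = -170*(-125) = 21250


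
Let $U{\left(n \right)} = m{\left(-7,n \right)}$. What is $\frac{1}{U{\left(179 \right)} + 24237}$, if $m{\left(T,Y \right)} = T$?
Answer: $\frac{1}{24230} \approx 4.1271 \cdot 10^{-5}$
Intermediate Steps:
$U{\left(n \right)} = -7$
$\frac{1}{U{\left(179 \right)} + 24237} = \frac{1}{-7 + 24237} = \frac{1}{24230}$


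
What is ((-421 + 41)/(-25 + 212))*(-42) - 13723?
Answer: -2550241/187 ≈ -13638.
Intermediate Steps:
((-421 + 41)/(-25 + 212))*(-42) - 13723 = -380/187*(-42) - 13723 = 15960/187 - 13723 = -2550241/187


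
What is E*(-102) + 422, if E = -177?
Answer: 18476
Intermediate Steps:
E*(-102) + 422 = -177*(-102) + 422 = 18054 + 422 = 18476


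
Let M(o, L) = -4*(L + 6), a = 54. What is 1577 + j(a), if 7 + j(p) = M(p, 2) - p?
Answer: 1484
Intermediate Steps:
M(o, L) = -24 - 4*L (M(o, L) = -4*(6 + L) = -24 - 4*L)
j(p) = -39 - p (j(p) = -7 + ((-24 - 4*2) - p) = -7 + ((-24 - 8) - p) = -7 + (-32 - p) = -39 - p)
1577 + j(a) = 1577 + (-39 - 1*54) = 1577 + (-39 - 54) = 1577 - 93 = 1484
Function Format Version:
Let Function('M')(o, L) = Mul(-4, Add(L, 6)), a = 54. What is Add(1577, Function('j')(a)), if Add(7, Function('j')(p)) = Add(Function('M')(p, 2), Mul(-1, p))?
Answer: 1484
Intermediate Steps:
Function('M')(o, L) = Add(-24, Mul(-4, L)) (Function('M')(o, L) = Mul(-4, Add(6, L)) = Add(-24, Mul(-4, L)))
Function('j')(p) = Add(-39, Mul(-1, p)) (Function('j')(p) = Add(-7, Add(Add(-24, Mul(-4, 2)), Mul(-1, p))) = Add(-7, Add(Add(-24, -8), Mul(-1, p))) = Add(-7, Add(-32, Mul(-1, p))) = Add(-39, Mul(-1, p)))
Add(1577, Function('j')(a)) = Add(1577, Add(-39, Mul(-1, 54))) = Add(1577, Add(-39, -54)) = Add(1577, -93) = 1484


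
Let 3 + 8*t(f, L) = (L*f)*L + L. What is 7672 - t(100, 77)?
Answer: -265799/4 ≈ -66450.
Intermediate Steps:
t(f, L) = -3/8 + L/8 + f*L**2/8 (t(f, L) = -3/8 + ((L*f)*L + L)/8 = -3/8 + (f*L**2 + L)/8 = -3/8 + (L + f*L**2)/8 = -3/8 + (L/8 + f*L**2/8) = -3/8 + L/8 + f*L**2/8)
7672 - t(100, 77) = 7672 - (-3/8 + (1/8)*77 + (1/8)*100*77**2) = 7672 - (-3/8 + 77/8 + (1/8)*100*5929) = 7672 - (-3/8 + 77/8 + 148225/2) = 7672 - 1*296487/4 = 7672 - 296487/4 = -265799/4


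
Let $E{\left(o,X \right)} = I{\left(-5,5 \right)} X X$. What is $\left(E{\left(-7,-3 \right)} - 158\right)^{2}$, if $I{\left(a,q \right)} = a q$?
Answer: $146689$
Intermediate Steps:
$E{\left(o,X \right)} = - 25 X^{2}$ ($E{\left(o,X \right)} = \left(-5\right) 5 X X = - 25 X X = - 25 X^{2}$)
$\left(E{\left(-7,-3 \right)} - 158\right)^{2} = \left(- 25 \left(-3\right)^{2} - 158\right)^{2} = \left(\left(-25\right) 9 - 158\right)^{2} = \left(-225 - 158\right)^{2} = \left(-383\right)^{2} = 146689$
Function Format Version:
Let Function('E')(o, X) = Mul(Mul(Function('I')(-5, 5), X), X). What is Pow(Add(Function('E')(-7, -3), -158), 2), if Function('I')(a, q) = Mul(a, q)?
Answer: 146689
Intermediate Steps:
Function('E')(o, X) = Mul(-25, Pow(X, 2)) (Function('E')(o, X) = Mul(Mul(Mul(-5, 5), X), X) = Mul(Mul(-25, X), X) = Mul(-25, Pow(X, 2)))
Pow(Add(Function('E')(-7, -3), -158), 2) = Pow(Add(Mul(-25, Pow(-3, 2)), -158), 2) = Pow(Add(Mul(-25, 9), -158), 2) = Pow(Add(-225, -158), 2) = Pow(-383, 2) = 146689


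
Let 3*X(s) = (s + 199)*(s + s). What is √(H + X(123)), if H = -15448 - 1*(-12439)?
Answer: √23395 ≈ 152.95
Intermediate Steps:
X(s) = 2*s*(199 + s)/3 (X(s) = ((s + 199)*(s + s))/3 = ((199 + s)*(2*s))/3 = (2*s*(199 + s))/3 = 2*s*(199 + s)/3)
H = -3009 (H = -15448 + 12439 = -3009)
√(H + X(123)) = √(-3009 + (⅔)*123*(199 + 123)) = √(-3009 + (⅔)*123*322) = √(-3009 + 26404) = √23395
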